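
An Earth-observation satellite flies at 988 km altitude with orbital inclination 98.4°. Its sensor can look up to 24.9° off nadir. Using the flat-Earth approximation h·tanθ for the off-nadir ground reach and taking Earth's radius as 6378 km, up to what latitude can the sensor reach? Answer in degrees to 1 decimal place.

85.7°

Retrograde orbit: the ground track reaches ±(180° − i) = ±(180 − 98.4) = ±81.6°.
Sensor half-swath on the ground ≈ 988·tan(24.9°) = 459 km = 4.12° of latitude.
Maximum observable latitude ≈ 81.6 + 4.12 = 85.7°.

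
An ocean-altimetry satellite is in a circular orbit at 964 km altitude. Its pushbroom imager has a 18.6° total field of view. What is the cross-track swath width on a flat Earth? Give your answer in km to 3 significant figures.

316 km

Half-angle = 18.6°/2 = 9.3°.
Swath width ≈ 2h·tan(θ/2) = 2 × 964 × tan(9.3°) = 315.7 km.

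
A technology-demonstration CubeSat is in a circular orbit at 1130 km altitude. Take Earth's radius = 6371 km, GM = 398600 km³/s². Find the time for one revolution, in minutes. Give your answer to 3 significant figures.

108 min

Semi-major axis a = 6371 + 1130 = 7501 km. Period T = 2π√(a³/μ) = 2π√(7501³/398600) = 6465.3 s = 107.76 min.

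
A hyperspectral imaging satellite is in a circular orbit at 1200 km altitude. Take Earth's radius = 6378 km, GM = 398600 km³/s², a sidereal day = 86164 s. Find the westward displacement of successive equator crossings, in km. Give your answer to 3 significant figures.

3050 km

Semi-major axis a = 6378 + 1200 = 7578 km. Period T = 2π√(a³/μ) = 2π√(7578³/398600) = 6565.1 s = 109.42 min.
During one orbit Earth rotates (6565.1 / 86164) × 360° = 27.43°.
At the equator that is 27.43° × (2π·6378/360) km/° = 27.43 × 111.3 = 3053 km.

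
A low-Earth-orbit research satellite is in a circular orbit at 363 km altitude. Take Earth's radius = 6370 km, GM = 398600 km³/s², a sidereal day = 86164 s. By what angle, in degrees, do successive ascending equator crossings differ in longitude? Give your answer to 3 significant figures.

Semi-major axis a = 6370 + 363 = 6733 km. Period T = 2π√(a³/μ) = 2π√(6733³/398600) = 5498.2 s = 91.64 min.
During one orbit Earth rotates (5498.2 / 86164) × 360° = 22.97°.

23.0°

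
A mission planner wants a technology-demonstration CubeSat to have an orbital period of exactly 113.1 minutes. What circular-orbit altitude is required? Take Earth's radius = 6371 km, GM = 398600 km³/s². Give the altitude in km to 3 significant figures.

1380 km

T = 113.1 min = 6786.0 s.
From T = 2π√(a³/μ): a = (μ T²/4π²)^(1/3) = (398600 × 6786.0² / 4π²)^(1/3) = 7747 km.
Altitude h = a − R = 7747 − 6371 = 1376 km.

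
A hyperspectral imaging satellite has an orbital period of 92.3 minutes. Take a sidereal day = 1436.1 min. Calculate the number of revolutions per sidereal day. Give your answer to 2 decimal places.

T = 92.3 min = 5538.0 s.
Orbits per sidereal day = 86166 / 5538.0 = 15.559.

15.56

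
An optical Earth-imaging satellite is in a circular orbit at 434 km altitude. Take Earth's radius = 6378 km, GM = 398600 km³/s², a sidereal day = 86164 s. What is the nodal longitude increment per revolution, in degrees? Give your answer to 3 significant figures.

Semi-major axis a = 6378 + 434 = 6812 km. Period T = 2π√(a³/μ) = 2π√(6812³/398600) = 5595.3 s = 93.25 min.
During one orbit Earth rotates (5595.3 / 86164) × 360° = 23.38°.

23.4°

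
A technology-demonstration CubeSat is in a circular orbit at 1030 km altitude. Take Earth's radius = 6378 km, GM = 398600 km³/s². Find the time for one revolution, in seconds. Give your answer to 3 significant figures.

6350 seconds

Semi-major axis a = 6378 + 1030 = 7408 km. Period T = 2π√(a³/μ) = 2π√(7408³/398600) = 6345.5 s = 105.76 min.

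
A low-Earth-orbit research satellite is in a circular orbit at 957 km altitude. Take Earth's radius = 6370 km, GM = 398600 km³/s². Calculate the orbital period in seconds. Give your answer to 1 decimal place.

6241.7 seconds

Semi-major axis a = 6370 + 957 = 7327 km. Period T = 2π√(a³/μ) = 2π√(7327³/398600) = 6241.7 s = 104.03 min.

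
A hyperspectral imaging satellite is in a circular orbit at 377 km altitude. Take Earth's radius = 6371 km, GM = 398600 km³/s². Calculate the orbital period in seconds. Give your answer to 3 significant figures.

Semi-major axis a = 6371 + 377 = 6748 km. Period T = 2π√(a³/μ) = 2π√(6748³/398600) = 5516.6 s = 91.94 min.

5520 seconds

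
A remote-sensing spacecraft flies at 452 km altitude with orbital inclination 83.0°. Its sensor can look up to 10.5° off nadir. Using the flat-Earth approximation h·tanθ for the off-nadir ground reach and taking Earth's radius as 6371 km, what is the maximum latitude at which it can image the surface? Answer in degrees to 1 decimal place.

For a prograde orbit the ground track reaches latitude ±i = ±83.0°.
Sensor half-swath on the ground ≈ 452·tan(10.5°) = 84 km = 0.75° of latitude.
Maximum observable latitude ≈ 83.0 + 0.75 = 83.8°.

83.8°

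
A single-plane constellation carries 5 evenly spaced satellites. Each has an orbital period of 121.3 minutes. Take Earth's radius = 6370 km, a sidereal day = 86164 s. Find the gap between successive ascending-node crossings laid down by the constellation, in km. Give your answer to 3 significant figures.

T = 121.3 min = 7278.0 s.
Single-satellite node shift = (7278.0/86164) × 360° = 30.41°.
With 5 satellites evenly phased, successive equator crossings are 30.41/5 = 6.082° apart.
That is 6.082 × 111.2 = 676 km at the equator.

676 km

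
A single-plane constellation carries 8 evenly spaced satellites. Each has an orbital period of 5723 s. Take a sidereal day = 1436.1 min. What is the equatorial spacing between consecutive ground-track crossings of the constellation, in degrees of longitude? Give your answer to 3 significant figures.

2.99°

Single-satellite node shift = (5723.0/86166) × 360° = 23.91°.
With 8 satellites evenly phased, successive equator crossings are 23.91/8 = 2.989° apart.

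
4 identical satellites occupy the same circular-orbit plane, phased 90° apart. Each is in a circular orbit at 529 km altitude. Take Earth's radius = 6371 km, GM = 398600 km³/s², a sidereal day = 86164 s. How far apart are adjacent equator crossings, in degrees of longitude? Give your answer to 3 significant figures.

Semi-major axis a = 6371 + 529 = 6900 km. Period T = 2π√(a³/μ) = 2π√(6900³/398600) = 5704.1 s = 95.07 min.
Single-satellite node shift = (5704.1/86164) × 360° = 23.83°.
With 4 satellites evenly phased, successive equator crossings are 23.83/4 = 5.958° apart.

5.96°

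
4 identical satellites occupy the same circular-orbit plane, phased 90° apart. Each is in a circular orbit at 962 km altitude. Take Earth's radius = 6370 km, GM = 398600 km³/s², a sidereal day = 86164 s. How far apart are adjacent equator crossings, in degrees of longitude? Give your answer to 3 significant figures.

6.53°

Semi-major axis a = 6370 + 962 = 7332 km. Period T = 2π√(a³/μ) = 2π√(7332³/398600) = 6248.1 s = 104.13 min.
Single-satellite node shift = (6248.1/86164) × 360° = 26.10°.
With 4 satellites evenly phased, successive equator crossings are 26.10/4 = 6.526° apart.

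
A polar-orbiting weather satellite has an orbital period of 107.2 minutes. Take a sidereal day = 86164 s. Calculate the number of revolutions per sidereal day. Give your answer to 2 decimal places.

T = 107.2 min = 6432.0 s.
Orbits per sidereal day = 86164 / 6432.0 = 13.396.

13.40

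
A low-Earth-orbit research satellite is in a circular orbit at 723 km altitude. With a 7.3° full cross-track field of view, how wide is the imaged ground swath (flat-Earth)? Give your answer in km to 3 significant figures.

Half-angle = 7.3°/2 = 3.65°.
Swath width ≈ 2h·tan(θ/2) = 2 × 723 × tan(3.65°) = 92.2 km.

92.2 km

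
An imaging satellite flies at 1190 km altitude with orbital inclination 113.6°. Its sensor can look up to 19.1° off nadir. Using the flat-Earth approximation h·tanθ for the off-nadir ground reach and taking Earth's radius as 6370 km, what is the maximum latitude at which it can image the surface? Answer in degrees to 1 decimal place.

70.1°

Retrograde orbit: the ground track reaches ±(180° − i) = ±(180 − 113.6) = ±66.4°.
Sensor half-swath on the ground ≈ 1190·tan(19.1°) = 412 km = 3.71° of latitude.
Maximum observable latitude ≈ 66.4 + 3.71 = 70.1°.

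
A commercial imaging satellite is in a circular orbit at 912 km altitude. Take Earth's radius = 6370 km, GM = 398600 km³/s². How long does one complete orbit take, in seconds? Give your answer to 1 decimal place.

Semi-major axis a = 6370 + 912 = 7282 km. Period T = 2π√(a³/μ) = 2π√(7282³/398600) = 6184.3 s = 103.07 min.

6184.3 seconds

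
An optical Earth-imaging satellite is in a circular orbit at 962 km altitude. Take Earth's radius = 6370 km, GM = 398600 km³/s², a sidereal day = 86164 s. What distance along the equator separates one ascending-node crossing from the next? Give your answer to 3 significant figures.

2900 km

Semi-major axis a = 6370 + 962 = 7332 km. Period T = 2π√(a³/μ) = 2π√(7332³/398600) = 6248.1 s = 104.13 min.
During one orbit Earth rotates (6248.1 / 86164) × 360° = 26.10°.
At the equator that is 26.10° × (2π·6370/360) km/° = 26.10 × 111.2 = 2902 km.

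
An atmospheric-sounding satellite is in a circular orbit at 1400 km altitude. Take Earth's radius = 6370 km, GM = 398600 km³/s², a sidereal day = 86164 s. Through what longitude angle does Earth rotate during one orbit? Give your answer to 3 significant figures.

28.5°

Semi-major axis a = 6370 + 1400 = 7770 km. Period T = 2π√(a³/μ) = 2π√(7770³/398600) = 6816.2 s = 113.60 min.
During one orbit Earth rotates (6816.2 / 86164) × 360° = 28.48°.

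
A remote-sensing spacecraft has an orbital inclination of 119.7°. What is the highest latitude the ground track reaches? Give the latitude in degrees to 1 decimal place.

Retrograde orbit: the ground track reaches ±(180° − i) = ±(180 − 119.7) = ±60.3°.

60.3°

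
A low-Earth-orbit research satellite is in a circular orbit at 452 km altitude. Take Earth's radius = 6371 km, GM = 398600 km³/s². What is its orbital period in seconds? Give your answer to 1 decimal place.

Semi-major axis a = 6371 + 452 = 6823 km. Period T = 2π√(a³/μ) = 2π√(6823³/398600) = 5608.9 s = 93.48 min.

5608.9 seconds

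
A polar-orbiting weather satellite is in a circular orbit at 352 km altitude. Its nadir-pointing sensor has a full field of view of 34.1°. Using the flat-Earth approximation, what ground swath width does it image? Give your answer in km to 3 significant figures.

Half-angle = 34.1°/2 = 17.05°.
Swath width ≈ 2h·tan(θ/2) = 2 × 352 × tan(17.05°) = 215.9 km.

216 km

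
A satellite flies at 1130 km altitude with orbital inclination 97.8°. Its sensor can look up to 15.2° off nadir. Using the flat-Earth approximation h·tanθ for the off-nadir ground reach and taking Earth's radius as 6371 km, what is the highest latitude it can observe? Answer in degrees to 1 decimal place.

85.0°

Retrograde orbit: the ground track reaches ±(180° − i) = ±(180 − 97.8) = ±82.2°.
Sensor half-swath on the ground ≈ 1130·tan(15.2°) = 307 km = 2.76° of latitude.
Maximum observable latitude ≈ 82.2 + 2.76 = 85.0°.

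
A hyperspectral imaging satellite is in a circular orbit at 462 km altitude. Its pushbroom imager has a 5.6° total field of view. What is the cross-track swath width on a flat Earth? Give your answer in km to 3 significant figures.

45.2 km

Half-angle = 5.6°/2 = 2.8°.
Swath width ≈ 2h·tan(θ/2) = 2 × 462 × tan(2.8°) = 45.2 km.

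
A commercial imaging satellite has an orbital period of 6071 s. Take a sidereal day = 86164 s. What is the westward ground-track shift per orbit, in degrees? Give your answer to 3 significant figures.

25.4°

During one orbit Earth rotates (6071.0 / 86164) × 360° = 25.37°.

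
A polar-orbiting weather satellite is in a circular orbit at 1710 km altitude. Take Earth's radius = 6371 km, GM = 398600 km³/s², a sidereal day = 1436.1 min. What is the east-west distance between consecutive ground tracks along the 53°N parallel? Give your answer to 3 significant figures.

2020 km

Semi-major axis a = 6371 + 1710 = 8081 km. Period T = 2π√(a³/μ) = 2π√(8081³/398600) = 7229.5 s = 120.49 min.
Node shift per orbit = (7229.5/86166) × 360° = 30.20°.
Equatorial spacing = 30.20 × 111.2 km/° = 3359 km.
At 53° latitude, spacing = 3359 × cos(53°) = 2021 km.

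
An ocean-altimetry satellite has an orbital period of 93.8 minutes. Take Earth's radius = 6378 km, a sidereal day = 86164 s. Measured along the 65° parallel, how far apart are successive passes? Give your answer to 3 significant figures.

T = 93.8 min = 5628.0 s.
Node shift per orbit = (5628.0/86164) × 360° = 23.51°.
Equatorial spacing = 23.51 × 111.3 km/° = 2618 km.
At 65° latitude, spacing = 2618 × cos(65°) = 1106 km.

1110 km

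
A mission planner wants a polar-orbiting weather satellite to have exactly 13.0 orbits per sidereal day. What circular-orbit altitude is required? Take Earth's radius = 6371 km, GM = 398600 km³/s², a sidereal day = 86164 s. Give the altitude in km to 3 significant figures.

1260 km

Required period T = 86164 / 13.0 = 6628.0 s.
From T = 2π√(a³/μ): a = (μ T²/4π²)^(1/3) = (398600 × 6628.0² / 4π²)^(1/3) = 7626 km.
Altitude h = a − R = 7626 − 6371 = 1255 km.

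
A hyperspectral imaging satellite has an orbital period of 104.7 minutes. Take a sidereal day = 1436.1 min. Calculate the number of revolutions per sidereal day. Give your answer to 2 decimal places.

13.72

T = 104.7 min = 6282.0 s.
Orbits per sidereal day = 86166 / 6282.0 = 13.716.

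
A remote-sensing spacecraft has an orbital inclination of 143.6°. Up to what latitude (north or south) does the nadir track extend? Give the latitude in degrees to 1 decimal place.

Retrograde orbit: the ground track reaches ±(180° − i) = ±(180 − 143.6) = ±36.4°.

36.4°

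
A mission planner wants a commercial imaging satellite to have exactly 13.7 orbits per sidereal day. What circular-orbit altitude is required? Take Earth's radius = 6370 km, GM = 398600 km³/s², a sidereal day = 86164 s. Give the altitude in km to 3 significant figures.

994 km

Required period T = 86164 / 13.7 = 6289.3 s.
From T = 2π√(a³/μ): a = (μ T²/4π²)^(1/3) = (398600 × 6289.3² / 4π²)^(1/3) = 7364 km.
Altitude h = a − R = 7364 − 6370 = 994 km.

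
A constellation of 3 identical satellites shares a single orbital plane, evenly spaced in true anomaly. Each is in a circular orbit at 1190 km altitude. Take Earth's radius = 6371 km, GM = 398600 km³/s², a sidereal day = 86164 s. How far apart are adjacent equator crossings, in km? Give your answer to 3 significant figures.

1010 km

Semi-major axis a = 6371 + 1190 = 7561 km. Period T = 2π√(a³/μ) = 2π√(7561³/398600) = 6543.0 s = 109.05 min.
Single-satellite node shift = (6543.0/86164) × 360° = 27.34°.
With 3 satellites evenly phased, successive equator crossings are 27.34/3 = 9.112° apart.
That is 9.112 × 111.2 = 1013 km at the equator.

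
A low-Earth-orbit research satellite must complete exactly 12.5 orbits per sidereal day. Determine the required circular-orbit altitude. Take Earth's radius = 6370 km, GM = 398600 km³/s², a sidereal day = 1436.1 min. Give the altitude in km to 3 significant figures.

1460 km

Required period T = 86166 / 12.5 = 6893.3 s.
From T = 2π√(a³/μ): a = (μ T²/4π²)^(1/3) = (398600 × 6893.3² / 4π²)^(1/3) = 7828 km.
Altitude h = a − R = 7828 − 6370 = 1458 km.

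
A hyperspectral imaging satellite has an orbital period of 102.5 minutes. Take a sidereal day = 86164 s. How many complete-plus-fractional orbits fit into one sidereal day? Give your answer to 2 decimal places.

14.01

T = 102.5 min = 6150.0 s.
Orbits per sidereal day = 86164 / 6150.0 = 14.010.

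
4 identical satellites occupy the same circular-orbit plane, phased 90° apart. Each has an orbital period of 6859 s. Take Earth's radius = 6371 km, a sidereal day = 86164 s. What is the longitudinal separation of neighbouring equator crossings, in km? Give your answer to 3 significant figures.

Single-satellite node shift = (6859.0/86164) × 360° = 28.66°.
With 4 satellites evenly phased, successive equator crossings are 28.66/4 = 7.164° apart.
That is 7.164 × 111.2 = 797 km at the equator.

797 km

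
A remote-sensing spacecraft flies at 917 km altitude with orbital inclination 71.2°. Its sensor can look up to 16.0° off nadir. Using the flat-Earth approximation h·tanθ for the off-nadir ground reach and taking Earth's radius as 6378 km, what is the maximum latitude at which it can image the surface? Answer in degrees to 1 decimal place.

73.6°

For a prograde orbit the ground track reaches latitude ±i = ±71.2°.
Sensor half-swath on the ground ≈ 917·tan(16.0°) = 263 km = 2.36° of latitude.
Maximum observable latitude ≈ 71.2 + 2.36 = 73.6°.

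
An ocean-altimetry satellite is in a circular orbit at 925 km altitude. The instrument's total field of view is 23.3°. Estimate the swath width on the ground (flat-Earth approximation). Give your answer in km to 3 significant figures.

Half-angle = 23.3°/2 = 11.65°.
Swath width ≈ 2h·tan(θ/2) = 2 × 925 × tan(11.65°) = 381.4 km.

381 km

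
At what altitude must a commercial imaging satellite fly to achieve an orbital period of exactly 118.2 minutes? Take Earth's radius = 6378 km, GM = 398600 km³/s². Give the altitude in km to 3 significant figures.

T = 118.2 min = 7092.0 s.
From T = 2π√(a³/μ): a = (μ T²/4π²)^(1/3) = (398600 × 7092.0² / 4π²)^(1/3) = 7978 km.
Altitude h = a − R = 7978 − 6378 = 1600 km.

1600 km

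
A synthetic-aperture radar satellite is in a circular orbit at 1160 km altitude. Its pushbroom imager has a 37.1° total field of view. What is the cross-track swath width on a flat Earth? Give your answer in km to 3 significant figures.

779 km

Half-angle = 37.1°/2 = 18.55°.
Swath width ≈ 2h·tan(θ/2) = 2 × 1160 × tan(18.55°) = 778.5 km.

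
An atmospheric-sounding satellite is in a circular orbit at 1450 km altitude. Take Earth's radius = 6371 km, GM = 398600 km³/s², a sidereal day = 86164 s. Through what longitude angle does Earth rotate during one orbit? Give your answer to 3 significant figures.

Semi-major axis a = 6371 + 1450 = 7821 km. Period T = 2π√(a³/μ) = 2π√(7821³/398600) = 6883.4 s = 114.72 min.
During one orbit Earth rotates (6883.4 / 86164) × 360° = 28.76°.

28.8°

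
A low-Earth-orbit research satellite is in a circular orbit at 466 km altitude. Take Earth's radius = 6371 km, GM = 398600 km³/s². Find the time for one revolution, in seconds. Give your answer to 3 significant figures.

5630 seconds

Semi-major axis a = 6371 + 466 = 6837 km. Period T = 2π√(a³/μ) = 2π√(6837³/398600) = 5626.1 s = 93.77 min.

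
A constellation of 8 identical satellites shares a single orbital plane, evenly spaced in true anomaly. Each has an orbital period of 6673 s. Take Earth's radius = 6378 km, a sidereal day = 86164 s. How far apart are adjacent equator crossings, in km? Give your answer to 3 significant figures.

Single-satellite node shift = (6673.0/86164) × 360° = 27.88°.
With 8 satellites evenly phased, successive equator crossings are 27.88/8 = 3.485° apart.
That is 3.485 × 111.3 = 388 km at the equator.

388 km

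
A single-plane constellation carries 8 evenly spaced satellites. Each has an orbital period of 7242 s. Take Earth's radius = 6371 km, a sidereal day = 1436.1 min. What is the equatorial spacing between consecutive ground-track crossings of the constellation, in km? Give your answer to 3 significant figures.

Single-satellite node shift = (7242.0/86166) × 360° = 30.26°.
With 8 satellites evenly phased, successive equator crossings are 30.26/8 = 3.782° apart.
That is 3.782 × 111.2 = 421 km at the equator.

421 km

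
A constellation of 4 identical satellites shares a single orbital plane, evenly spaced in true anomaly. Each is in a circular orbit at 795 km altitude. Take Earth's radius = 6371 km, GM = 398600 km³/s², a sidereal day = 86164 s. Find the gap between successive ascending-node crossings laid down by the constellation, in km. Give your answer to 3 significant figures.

701 km

Semi-major axis a = 6371 + 795 = 7166 km. Period T = 2π√(a³/μ) = 2π√(7166³/398600) = 6037.1 s = 100.62 min.
Single-satellite node shift = (6037.1/86164) × 360° = 25.22°.
With 4 satellites evenly phased, successive equator crossings are 25.22/4 = 6.306° apart.
That is 6.306 × 111.2 = 701 km at the equator.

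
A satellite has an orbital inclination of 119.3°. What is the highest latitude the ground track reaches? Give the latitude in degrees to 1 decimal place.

60.7°

Retrograde orbit: the ground track reaches ±(180° − i) = ±(180 − 119.3) = ±60.7°.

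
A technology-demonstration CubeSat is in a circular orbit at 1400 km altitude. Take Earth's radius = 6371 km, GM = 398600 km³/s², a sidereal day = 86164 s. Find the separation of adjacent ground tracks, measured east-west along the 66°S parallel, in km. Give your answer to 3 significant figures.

Semi-major axis a = 6371 + 1400 = 7771 km. Period T = 2π√(a³/μ) = 2π√(7771³/398600) = 6817.5 s = 113.63 min.
Node shift per orbit = (6817.5/86164) × 360° = 28.48°.
Equatorial spacing = 28.48 × 111.2 km/° = 3167 km.
At 66° latitude, spacing = 3167 × cos(66°) = 1288 km.

1290 km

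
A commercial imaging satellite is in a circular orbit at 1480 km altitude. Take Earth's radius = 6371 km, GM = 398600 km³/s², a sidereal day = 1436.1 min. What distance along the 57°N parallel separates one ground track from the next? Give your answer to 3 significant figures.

Semi-major axis a = 6371 + 1480 = 7851 km. Period T = 2π√(a³/μ) = 2π√(7851³/398600) = 6923.1 s = 115.38 min.
Node shift per orbit = (6923.1/86166) × 360° = 28.92°.
Equatorial spacing = 28.92 × 111.2 km/° = 3216 km.
At 57° latitude, spacing = 3216 × cos(57°) = 1752 km.

1750 km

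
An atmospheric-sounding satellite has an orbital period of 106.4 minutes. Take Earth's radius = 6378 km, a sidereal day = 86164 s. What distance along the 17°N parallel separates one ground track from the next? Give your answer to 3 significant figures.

2840 km

T = 106.4 min = 6384.0 s.
Node shift per orbit = (6384.0/86164) × 360° = 26.67°.
Equatorial spacing = 26.67 × 111.3 km/° = 2969 km.
At 17° latitude, spacing = 2969 × cos(17°) = 2839 km.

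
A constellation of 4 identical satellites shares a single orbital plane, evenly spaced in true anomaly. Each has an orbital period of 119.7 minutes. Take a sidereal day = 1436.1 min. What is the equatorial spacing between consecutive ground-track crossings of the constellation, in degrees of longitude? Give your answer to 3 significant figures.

T = 119.7 min = 7182.0 s.
Single-satellite node shift = (7182.0/86166) × 360° = 30.01°.
With 4 satellites evenly phased, successive equator crossings are 30.01/4 = 7.502° apart.

7.50°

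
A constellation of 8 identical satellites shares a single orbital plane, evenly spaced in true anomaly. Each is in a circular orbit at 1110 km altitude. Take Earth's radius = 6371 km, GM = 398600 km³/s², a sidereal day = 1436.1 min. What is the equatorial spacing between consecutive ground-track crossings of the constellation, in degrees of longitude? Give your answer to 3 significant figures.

Semi-major axis a = 6371 + 1110 = 7481 km. Period T = 2π√(a³/μ) = 2π√(7481³/398600) = 6439.5 s = 107.32 min.
Single-satellite node shift = (6439.5/86166) × 360° = 26.90°.
With 8 satellites evenly phased, successive equator crossings are 26.90/8 = 3.363° apart.

3.36°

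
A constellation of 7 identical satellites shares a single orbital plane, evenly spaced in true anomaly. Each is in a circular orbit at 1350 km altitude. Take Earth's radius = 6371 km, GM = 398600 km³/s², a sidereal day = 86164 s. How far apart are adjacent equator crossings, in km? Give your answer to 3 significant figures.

Semi-major axis a = 6371 + 1350 = 7721 km. Period T = 2π√(a³/μ) = 2π√(7721³/398600) = 6751.8 s = 112.53 min.
Single-satellite node shift = (6751.8/86164) × 360° = 28.21°.
With 7 satellites evenly phased, successive equator crossings are 28.21/7 = 4.030° apart.
That is 4.030 × 111.2 = 448 km at the equator.

448 km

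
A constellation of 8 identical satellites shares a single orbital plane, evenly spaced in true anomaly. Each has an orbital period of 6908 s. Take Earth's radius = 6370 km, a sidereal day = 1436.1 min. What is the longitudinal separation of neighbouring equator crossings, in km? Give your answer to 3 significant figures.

401 km

Single-satellite node shift = (6908.0/86166) × 360° = 28.86°.
With 8 satellites evenly phased, successive equator crossings are 28.86/8 = 3.608° apart.
That is 3.608 × 111.2 = 401 km at the equator.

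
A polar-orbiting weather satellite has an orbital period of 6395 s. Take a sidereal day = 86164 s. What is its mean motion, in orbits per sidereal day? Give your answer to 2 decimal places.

Orbits per sidereal day = 86164 / 6395.0 = 13.474.

13.47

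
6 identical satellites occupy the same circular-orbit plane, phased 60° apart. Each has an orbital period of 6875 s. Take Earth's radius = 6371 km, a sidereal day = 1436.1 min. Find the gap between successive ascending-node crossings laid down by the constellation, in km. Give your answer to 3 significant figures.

532 km

Single-satellite node shift = (6875.0/86166) × 360° = 28.72°.
With 6 satellites evenly phased, successive equator crossings are 28.72/6 = 4.787° apart.
That is 4.787 × 111.2 = 532 km at the equator.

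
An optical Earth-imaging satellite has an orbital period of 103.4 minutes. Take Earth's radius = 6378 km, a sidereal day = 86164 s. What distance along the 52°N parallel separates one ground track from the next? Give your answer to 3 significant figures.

T = 103.4 min = 6204.0 s.
Node shift per orbit = (6204.0/86164) × 360° = 25.92°.
Equatorial spacing = 25.92 × 111.3 km/° = 2885 km.
At 52° latitude, spacing = 2885 × cos(52°) = 1776 km.

1780 km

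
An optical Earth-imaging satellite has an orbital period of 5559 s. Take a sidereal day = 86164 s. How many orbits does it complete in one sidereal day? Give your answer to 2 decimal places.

Orbits per sidereal day = 86164 / 5559.0 = 15.500.

15.50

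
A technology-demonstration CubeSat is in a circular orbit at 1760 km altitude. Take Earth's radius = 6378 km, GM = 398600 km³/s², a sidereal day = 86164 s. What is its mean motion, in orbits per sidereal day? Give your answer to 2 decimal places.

11.79

Semi-major axis a = 6378 + 1760 = 8138 km. Period T = 2π√(a³/μ) = 2π√(8138³/398600) = 7306.1 s = 121.77 min.
Orbits per sidereal day = 86164 / 7306.1 = 11.793.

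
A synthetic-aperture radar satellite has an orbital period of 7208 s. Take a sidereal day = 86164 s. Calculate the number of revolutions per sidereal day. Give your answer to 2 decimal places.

11.95

Orbits per sidereal day = 86164 / 7208.0 = 11.954.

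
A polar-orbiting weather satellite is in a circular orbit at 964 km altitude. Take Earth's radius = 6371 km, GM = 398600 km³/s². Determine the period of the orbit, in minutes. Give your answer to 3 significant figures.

104 min

Semi-major axis a = 6371 + 964 = 7335 km. Period T = 2π√(a³/μ) = 2π√(7335³/398600) = 6251.9 s = 104.20 min.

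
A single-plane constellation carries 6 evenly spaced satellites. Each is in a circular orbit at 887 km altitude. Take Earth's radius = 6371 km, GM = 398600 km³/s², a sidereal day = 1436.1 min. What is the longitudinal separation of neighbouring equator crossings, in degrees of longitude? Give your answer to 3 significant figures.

4.29°

Semi-major axis a = 6371 + 887 = 7258 km. Period T = 2π√(a³/μ) = 2π√(7258³/398600) = 6153.7 s = 102.56 min.
Single-satellite node shift = (6153.7/86166) × 360° = 25.71°.
With 6 satellites evenly phased, successive equator crossings are 25.71/6 = 4.285° apart.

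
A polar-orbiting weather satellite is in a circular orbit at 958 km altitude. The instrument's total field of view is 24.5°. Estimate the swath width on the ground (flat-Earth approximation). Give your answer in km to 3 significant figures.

Half-angle = 24.5°/2 = 12.25°.
Swath width ≈ 2h·tan(θ/2) = 2 × 958 × tan(12.25°) = 416.0 km.

416 km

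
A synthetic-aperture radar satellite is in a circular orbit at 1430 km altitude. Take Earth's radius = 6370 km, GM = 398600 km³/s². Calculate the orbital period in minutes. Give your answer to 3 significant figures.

114 min

Semi-major axis a = 6370 + 1430 = 7800 km. Period T = 2π√(a³/μ) = 2π√(7800³/398600) = 6855.7 s = 114.26 min.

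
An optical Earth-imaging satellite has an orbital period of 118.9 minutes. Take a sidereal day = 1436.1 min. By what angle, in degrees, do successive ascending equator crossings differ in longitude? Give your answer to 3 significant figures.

29.8°

T = 118.9 min = 7134.0 s.
During one orbit Earth rotates (7134.0 / 86166) × 360° = 29.81°.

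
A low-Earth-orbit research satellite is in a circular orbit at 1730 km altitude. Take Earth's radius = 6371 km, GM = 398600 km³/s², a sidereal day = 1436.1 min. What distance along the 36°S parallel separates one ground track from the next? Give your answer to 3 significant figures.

2730 km

Semi-major axis a = 6371 + 1730 = 8101 km. Period T = 2π√(a³/μ) = 2π√(8101³/398600) = 7256.4 s = 120.94 min.
Node shift per orbit = (7256.4/86166) × 360° = 30.32°.
Equatorial spacing = 30.32 × 111.2 km/° = 3371 km.
At 36° latitude, spacing = 3371 × cos(36°) = 2727 km.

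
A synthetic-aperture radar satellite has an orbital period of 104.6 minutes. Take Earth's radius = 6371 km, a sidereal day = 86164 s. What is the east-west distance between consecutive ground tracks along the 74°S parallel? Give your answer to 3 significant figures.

804 km

T = 104.6 min = 6276.0 s.
Node shift per orbit = (6276.0/86164) × 360° = 26.22°.
Equatorial spacing = 26.22 × 111.2 km/° = 2916 km.
At 74° latitude, spacing = 2916 × cos(74°) = 804 km.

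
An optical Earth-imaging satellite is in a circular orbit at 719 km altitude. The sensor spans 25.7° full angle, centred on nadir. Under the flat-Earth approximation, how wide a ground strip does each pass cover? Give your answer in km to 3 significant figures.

Half-angle = 25.7°/2 = 12.85°.
Swath width ≈ 2h·tan(θ/2) = 2 × 719 × tan(12.85°) = 328.0 km.

328 km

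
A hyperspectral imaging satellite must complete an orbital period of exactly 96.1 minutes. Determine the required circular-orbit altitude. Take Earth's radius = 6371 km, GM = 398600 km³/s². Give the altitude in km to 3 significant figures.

T = 96.1 min = 5766.0 s.
From T = 2π√(a³/μ): a = (μ T²/4π²)^(1/3) = (398600 × 5766.0² / 4π²)^(1/3) = 6950 km.
Altitude h = a − R = 6950 − 6371 = 579 km.

579 km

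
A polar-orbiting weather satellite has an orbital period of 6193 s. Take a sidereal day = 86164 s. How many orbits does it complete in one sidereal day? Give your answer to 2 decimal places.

Orbits per sidereal day = 86164 / 6193.0 = 13.913.

13.91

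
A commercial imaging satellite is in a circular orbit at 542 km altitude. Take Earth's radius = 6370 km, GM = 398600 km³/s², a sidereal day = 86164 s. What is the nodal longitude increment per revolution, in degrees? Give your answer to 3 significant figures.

Semi-major axis a = 6370 + 542 = 6912 km. Period T = 2π√(a³/μ) = 2π√(6912³/398600) = 5719.0 s = 95.32 min.
During one orbit Earth rotates (5719.0 / 86164) × 360° = 23.89°.

23.9°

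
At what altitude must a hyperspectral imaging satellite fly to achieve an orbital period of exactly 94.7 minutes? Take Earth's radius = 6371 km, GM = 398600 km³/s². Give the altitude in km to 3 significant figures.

T = 94.7 min = 5682.0 s.
From T = 2π√(a³/μ): a = (μ T²/4π²)^(1/3) = (398600 × 5682.0² / 4π²)^(1/3) = 6882 km.
Altitude h = a − R = 6882 − 6371 = 511 km.

511 km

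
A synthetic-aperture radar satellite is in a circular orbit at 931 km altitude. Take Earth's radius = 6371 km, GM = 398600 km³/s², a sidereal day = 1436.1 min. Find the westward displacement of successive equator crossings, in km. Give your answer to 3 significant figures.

2880 km

Semi-major axis a = 6371 + 931 = 7302 km. Period T = 2π√(a³/μ) = 2π√(7302³/398600) = 6209.7 s = 103.50 min.
During one orbit Earth rotates (6209.7 / 86166) × 360° = 25.94°.
At the equator that is 25.94° × (2π·6371/360) km/° = 25.94 × 111.2 = 2885 km.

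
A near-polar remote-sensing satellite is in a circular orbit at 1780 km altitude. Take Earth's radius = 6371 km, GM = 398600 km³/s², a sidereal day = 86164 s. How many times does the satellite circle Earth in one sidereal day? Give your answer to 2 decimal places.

Semi-major axis a = 6371 + 1780 = 8151 km. Period T = 2π√(a³/μ) = 2π√(8151³/398600) = 7323.6 s = 122.06 min.
Orbits per sidereal day = 86164 / 7323.6 = 11.765.

11.77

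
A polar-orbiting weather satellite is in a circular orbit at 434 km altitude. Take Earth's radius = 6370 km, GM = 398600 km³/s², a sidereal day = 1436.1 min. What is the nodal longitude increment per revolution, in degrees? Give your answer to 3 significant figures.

Semi-major axis a = 6370 + 434 = 6804 km. Period T = 2π√(a³/μ) = 2π√(6804³/398600) = 5585.4 s = 93.09 min.
During one orbit Earth rotates (5585.4 / 86166) × 360° = 23.34°.

23.3°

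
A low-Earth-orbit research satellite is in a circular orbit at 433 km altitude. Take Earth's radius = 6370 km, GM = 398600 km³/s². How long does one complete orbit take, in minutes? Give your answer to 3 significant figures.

93.1 min

Semi-major axis a = 6370 + 433 = 6803 km. Period T = 2π√(a³/μ) = 2π√(6803³/398600) = 5584.2 s = 93.07 min.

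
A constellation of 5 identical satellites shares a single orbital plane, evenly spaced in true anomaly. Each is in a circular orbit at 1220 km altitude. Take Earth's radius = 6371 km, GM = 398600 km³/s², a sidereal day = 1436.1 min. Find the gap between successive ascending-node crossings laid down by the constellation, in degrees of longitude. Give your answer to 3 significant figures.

Semi-major axis a = 6371 + 1220 = 7591 km. Period T = 2π√(a³/μ) = 2π√(7591³/398600) = 6582.0 s = 109.70 min.
Single-satellite node shift = (6582.0/86166) × 360° = 27.50°.
With 5 satellites evenly phased, successive equator crossings are 27.50/5 = 5.500° apart.

5.50°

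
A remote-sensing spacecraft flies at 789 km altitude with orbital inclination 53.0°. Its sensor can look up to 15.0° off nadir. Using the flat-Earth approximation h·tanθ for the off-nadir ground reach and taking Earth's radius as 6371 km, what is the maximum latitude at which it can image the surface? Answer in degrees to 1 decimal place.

For a prograde orbit the ground track reaches latitude ±i = ±53.0°.
Sensor half-swath on the ground ≈ 789·tan(15.0°) = 211 km = 1.90° of latitude.
Maximum observable latitude ≈ 53.0 + 1.90 = 54.9°.

54.9°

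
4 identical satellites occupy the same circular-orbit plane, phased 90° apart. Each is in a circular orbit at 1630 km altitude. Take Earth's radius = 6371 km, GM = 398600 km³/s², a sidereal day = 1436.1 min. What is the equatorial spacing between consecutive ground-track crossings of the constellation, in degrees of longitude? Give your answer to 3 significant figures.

7.44°

Semi-major axis a = 6371 + 1630 = 8001 km. Period T = 2π√(a³/μ) = 2π√(8001³/398600) = 7122.4 s = 118.71 min.
Single-satellite node shift = (7122.4/86166) × 360° = 29.76°.
With 4 satellites evenly phased, successive equator crossings are 29.76/4 = 7.439° apart.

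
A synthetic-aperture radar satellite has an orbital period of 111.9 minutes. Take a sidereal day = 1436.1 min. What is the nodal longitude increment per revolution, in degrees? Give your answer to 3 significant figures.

T = 111.9 min = 6714.0 s.
During one orbit Earth rotates (6714.0 / 86166) × 360° = 28.05°.

28.1°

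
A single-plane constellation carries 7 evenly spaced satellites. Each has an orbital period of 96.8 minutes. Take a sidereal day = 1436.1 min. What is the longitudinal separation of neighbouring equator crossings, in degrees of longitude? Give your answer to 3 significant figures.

T = 96.8 min = 5808.0 s.
Single-satellite node shift = (5808.0/86166) × 360° = 24.27°.
With 7 satellites evenly phased, successive equator crossings are 24.27/7 = 3.467° apart.

3.47°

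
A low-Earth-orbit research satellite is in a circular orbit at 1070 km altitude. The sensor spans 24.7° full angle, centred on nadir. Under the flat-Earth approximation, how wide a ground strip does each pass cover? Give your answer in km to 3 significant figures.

Half-angle = 24.7°/2 = 12.35°.
Swath width ≈ 2h·tan(θ/2) = 2 × 1070 × tan(12.35°) = 468.6 km.

469 km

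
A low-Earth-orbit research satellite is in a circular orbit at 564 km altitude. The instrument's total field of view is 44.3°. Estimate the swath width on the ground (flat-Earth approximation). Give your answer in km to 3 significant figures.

459 km

Half-angle = 44.3°/2 = 22.15°.
Swath width ≈ 2h·tan(θ/2) = 2 × 564 × tan(22.15°) = 459.2 km.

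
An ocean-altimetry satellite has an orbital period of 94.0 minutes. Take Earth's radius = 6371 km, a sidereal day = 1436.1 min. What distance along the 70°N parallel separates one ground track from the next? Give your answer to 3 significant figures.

T = 94.0 min = 5640.0 s.
Node shift per orbit = (5640.0/86166) × 360° = 23.56°.
Equatorial spacing = 23.56 × 111.2 km/° = 2620 km.
At 70° latitude, spacing = 2620 × cos(70°) = 896 km.

896 km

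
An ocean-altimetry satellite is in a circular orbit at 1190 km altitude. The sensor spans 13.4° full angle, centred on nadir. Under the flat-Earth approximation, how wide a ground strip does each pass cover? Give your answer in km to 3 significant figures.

Half-angle = 13.4°/2 = 6.7°.
Swath width ≈ 2h·tan(θ/2) = 2 × 1190 × tan(6.7°) = 279.6 km.

280 km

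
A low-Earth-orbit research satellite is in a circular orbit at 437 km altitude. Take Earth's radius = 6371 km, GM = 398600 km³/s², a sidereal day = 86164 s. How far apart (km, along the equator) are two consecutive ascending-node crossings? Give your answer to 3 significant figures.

Semi-major axis a = 6371 + 437 = 6808 km. Period T = 2π√(a³/μ) = 2π√(6808³/398600) = 5590.4 s = 93.17 min.
During one orbit Earth rotates (5590.4 / 86164) × 360° = 23.36°.
At the equator that is 23.36° × (2π·6371/360) km/° = 23.36 × 111.2 = 2597 km.

2600 km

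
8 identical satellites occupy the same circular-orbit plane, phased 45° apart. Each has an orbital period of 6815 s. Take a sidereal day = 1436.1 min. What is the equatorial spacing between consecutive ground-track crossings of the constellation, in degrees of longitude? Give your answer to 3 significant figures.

3.56°

Single-satellite node shift = (6815.0/86166) × 360° = 28.47°.
With 8 satellites evenly phased, successive equator crossings are 28.47/8 = 3.559° apart.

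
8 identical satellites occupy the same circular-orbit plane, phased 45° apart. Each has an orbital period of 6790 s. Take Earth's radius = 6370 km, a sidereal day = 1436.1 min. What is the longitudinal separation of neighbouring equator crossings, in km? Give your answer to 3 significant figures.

394 km

Single-satellite node shift = (6790.0/86166) × 360° = 28.37°.
With 8 satellites evenly phased, successive equator crossings are 28.37/8 = 3.546° apart.
That is 3.546 × 111.2 = 394 km at the equator.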